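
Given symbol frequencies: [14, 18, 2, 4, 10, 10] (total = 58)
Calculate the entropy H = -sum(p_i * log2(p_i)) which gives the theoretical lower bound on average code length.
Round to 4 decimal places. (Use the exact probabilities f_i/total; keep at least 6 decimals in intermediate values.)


Per-symbol terms -p_i * log2(p_i) with p_i = f_i/58:
  p = 14/58 = 0.241379: log2(p) = -2.050626, -p*log2(p) = 0.494979
  p = 18/58 = 0.310345: log2(p) = -1.688056, -p*log2(p) = 0.523879
  p = 2/58 = 0.034483: log2(p) = -4.857981, -p*log2(p) = 0.167517
  p = 4/58 = 0.068966: log2(p) = -3.857981, -p*log2(p) = 0.266068
  p = 10/58 = 0.172414: log2(p) = -2.536053, -p*log2(p) = 0.437251
  p = 10/58 = 0.172414: log2(p) = -2.536053, -p*log2(p) = 0.437251
H = 0.494979 + 0.523879 + 0.167517 + 0.266068 + 0.437251 + 0.437251 = 2.326945

H = 2.3269 bits/symbol


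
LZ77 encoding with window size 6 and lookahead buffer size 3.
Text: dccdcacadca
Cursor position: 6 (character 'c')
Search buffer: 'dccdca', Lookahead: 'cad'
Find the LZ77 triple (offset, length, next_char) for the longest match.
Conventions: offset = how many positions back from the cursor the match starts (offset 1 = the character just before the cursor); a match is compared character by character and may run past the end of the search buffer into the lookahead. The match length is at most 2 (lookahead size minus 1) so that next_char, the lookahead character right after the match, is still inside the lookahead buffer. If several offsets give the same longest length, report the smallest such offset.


Try each offset into the search buffer:
  offset=1 (pos 5, char 'a'): match length 0
  offset=2 (pos 4, char 'c'): match length 2
  offset=3 (pos 3, char 'd'): match length 0
  offset=4 (pos 2, char 'c'): match length 1
  offset=5 (pos 1, char 'c'): match length 1
  offset=6 (pos 0, char 'd'): match length 0
Longest match has length 2 at offset 2.
next_char = character at position 6 + 2 = 8 -> 'd'

Best match: offset=2, length=2 (matching 'ca' starting at position 4)
LZ77 triple: (2, 2, 'd')


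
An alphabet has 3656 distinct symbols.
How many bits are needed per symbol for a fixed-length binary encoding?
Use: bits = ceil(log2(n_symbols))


log2(3656) = 11.8361
Bracket: 2^11 = 2048 < 3656 <= 2^12 = 4096
So ceil(log2(3656)) = 12

bits = ceil(log2(3656)) = ceil(11.8361) = 12 bits


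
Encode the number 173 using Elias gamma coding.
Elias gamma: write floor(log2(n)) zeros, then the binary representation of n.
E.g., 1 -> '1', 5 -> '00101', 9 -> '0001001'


num_bits = floor(log2(173)) + 1 = 8
leading_zeros = num_bits - 1 = 7
binary(173) = 10101101

Elias gamma(173) = '0000000' + '10101101' = 000000010101101 (15 bits)


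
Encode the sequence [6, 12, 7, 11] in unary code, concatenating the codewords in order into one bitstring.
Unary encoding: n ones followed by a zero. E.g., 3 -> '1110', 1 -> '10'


Encode each number as n ones followed by a terminating 0:
  6 -> 1111110 (7 bits)
  12 -> 1111111111110 (13 bits)
  7 -> 11111110 (8 bits)
  11 -> 111111111110 (12 bits)
Total length = 7 + 13 + 8 + 12 = 40 bits.

Unary([6, 12, 7, 11]) = 1111110111111111111011111110111111111110 (40 bits)


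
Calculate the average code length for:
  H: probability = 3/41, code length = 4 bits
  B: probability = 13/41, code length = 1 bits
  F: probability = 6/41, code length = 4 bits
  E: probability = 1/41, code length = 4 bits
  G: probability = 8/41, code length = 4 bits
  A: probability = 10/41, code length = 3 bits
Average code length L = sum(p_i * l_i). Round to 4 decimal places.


Weighted contributions p_i * l_i:
  H: (3/41) * 4 = 12/41
  B: (13/41) * 1 = 13/41
  F: (6/41) * 4 = 24/41
  E: (1/41) * 4 = 4/41
  G: (8/41) * 4 = 32/41
  A: (10/41) * 3 = 30/41
Sum = (12 + 13 + 24 + 4 + 32 + 30)/41 = 115/41

L = 115/41 = 2.8049 bits/symbol


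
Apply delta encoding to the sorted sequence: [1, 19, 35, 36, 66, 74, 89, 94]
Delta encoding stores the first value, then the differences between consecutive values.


First value: 1
Deltas:
  19 - 1 = 18
  35 - 19 = 16
  36 - 35 = 1
  66 - 36 = 30
  74 - 66 = 8
  89 - 74 = 15
  94 - 89 = 5


Delta encoded: [1, 18, 16, 1, 30, 8, 15, 5]


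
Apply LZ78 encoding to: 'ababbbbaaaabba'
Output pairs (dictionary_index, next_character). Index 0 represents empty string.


LZ78 encoding steps:
Dictionary: {0: ''}
Step 1: w='' (idx 0), next='a' -> output (0, 'a'), add 'a' as idx 1
Step 2: w='' (idx 0), next='b' -> output (0, 'b'), add 'b' as idx 2
Step 3: w='a' (idx 1), next='b' -> output (1, 'b'), add 'ab' as idx 3
Step 4: w='b' (idx 2), next='b' -> output (2, 'b'), add 'bb' as idx 4
Step 5: w='b' (idx 2), next='a' -> output (2, 'a'), add 'ba' as idx 5
Step 6: w='a' (idx 1), next='a' -> output (1, 'a'), add 'aa' as idx 6
Step 7: w='ab' (idx 3), next='b' -> output (3, 'b'), add 'abb' as idx 7
Step 8: w='a' (idx 1), end of input -> output (1, '')


Encoded: [(0, 'a'), (0, 'b'), (1, 'b'), (2, 'b'), (2, 'a'), (1, 'a'), (3, 'b'), (1, '')]


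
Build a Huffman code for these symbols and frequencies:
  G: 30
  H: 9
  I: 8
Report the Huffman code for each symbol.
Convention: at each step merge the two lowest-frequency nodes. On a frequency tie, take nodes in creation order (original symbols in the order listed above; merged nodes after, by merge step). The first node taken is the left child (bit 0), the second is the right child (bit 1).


Huffman tree construction:
Step 1: Merge I(8) + H(9) = 17
Step 2: Merge (I+H)(17) + G(30) = 47
Read each symbol's code off the tree from the root (left child = 0, right child = 1).

Codes:
  G: 1 (length 1)
  H: 01 (length 2)
  I: 00 (length 2)
Average code length: 64/47 = 1.3617 bits/symbol


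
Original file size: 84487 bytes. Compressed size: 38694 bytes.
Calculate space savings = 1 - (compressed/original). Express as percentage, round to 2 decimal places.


ratio = compressed/original = 38694/84487 = 0.457988
savings = 1 - ratio = 1 - 0.457988 = 0.542012
as a percentage: 0.542012 * 100 = 54.2%

Space savings = 1 - 38694/84487 = 54.2%


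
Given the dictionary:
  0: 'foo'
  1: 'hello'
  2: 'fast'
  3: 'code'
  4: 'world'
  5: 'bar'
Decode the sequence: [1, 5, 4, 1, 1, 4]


Look up each index in the dictionary:
  1 -> 'hello'
  5 -> 'bar'
  4 -> 'world'
  1 -> 'hello'
  1 -> 'hello'
  4 -> 'world'

Decoded: "hello bar world hello hello world"


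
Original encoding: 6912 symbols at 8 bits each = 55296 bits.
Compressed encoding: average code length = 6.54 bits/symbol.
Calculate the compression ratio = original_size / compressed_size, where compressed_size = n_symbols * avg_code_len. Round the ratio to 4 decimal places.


original_size = n_symbols * orig_bits = 6912 * 8 = 55296 bits
compressed_size = n_symbols * avg_code_len = 6912 * 6.54 = 45204.48 bits
ratio = original_size / compressed_size = 55296 / 45204.48 = 1.2232

Compression ratio = 1.2232


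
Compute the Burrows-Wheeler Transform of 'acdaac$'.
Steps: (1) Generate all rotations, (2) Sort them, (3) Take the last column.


Rotations (sorted):
  0: $acdaac -> last char: c
  1: aac$acd -> last char: d
  2: ac$acda -> last char: a
  3: acdaac$ -> last char: $
  4: c$acdaa -> last char: a
  5: cdaac$a -> last char: a
  6: daac$ac -> last char: c


BWT = cda$aac


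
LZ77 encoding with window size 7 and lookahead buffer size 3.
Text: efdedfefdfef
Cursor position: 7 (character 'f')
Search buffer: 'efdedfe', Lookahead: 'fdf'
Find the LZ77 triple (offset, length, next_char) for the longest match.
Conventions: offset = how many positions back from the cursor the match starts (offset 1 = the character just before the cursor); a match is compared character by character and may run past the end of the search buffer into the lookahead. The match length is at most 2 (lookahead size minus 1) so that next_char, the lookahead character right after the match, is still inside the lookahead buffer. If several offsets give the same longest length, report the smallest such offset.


Try each offset into the search buffer:
  offset=1 (pos 6, char 'e'): match length 0
  offset=2 (pos 5, char 'f'): match length 1
  offset=3 (pos 4, char 'd'): match length 0
  offset=4 (pos 3, char 'e'): match length 0
  offset=5 (pos 2, char 'd'): match length 0
  offset=6 (pos 1, char 'f'): match length 2
  offset=7 (pos 0, char 'e'): match length 0
Longest match has length 2 at offset 6.
next_char = character at position 7 + 2 = 9 -> 'f'

Best match: offset=6, length=2 (matching 'fd' starting at position 1)
LZ77 triple: (6, 2, 'f')


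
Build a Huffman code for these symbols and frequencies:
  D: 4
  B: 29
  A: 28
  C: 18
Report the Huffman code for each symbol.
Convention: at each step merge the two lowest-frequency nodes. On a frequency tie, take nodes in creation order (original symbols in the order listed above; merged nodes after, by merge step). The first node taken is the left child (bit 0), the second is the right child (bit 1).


Huffman tree construction:
Step 1: Merge D(4) + C(18) = 22
Step 2: Merge (D+C)(22) + A(28) = 50
Step 3: Merge B(29) + ((D+C)+A)(50) = 79
Read each symbol's code off the tree from the root (left child = 0, right child = 1).

Codes:
  D: 100 (length 3)
  B: 0 (length 1)
  A: 11 (length 2)
  C: 101 (length 3)
Average code length: 151/79 = 1.9114 bits/symbol


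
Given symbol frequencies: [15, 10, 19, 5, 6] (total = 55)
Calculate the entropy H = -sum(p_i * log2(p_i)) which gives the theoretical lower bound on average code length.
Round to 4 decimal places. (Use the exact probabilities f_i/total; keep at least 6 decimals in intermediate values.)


Per-symbol terms -p_i * log2(p_i) with p_i = f_i/55:
  p = 15/55 = 0.272727: log2(p) = -1.874469, -p*log2(p) = 0.511219
  p = 10/55 = 0.181818: log2(p) = -2.459432, -p*log2(p) = 0.447169
  p = 19/55 = 0.345455: log2(p) = -1.533432, -p*log2(p) = 0.529731
  p = 5/55 = 0.090909: log2(p) = -3.459432, -p*log2(p) = 0.314494
  p = 6/55 = 0.109091: log2(p) = -3.196397, -p*log2(p) = 0.348698
H = 0.511219 + 0.447169 + 0.529731 + 0.314494 + 0.348698 = 2.151311

H = 2.1513 bits/symbol


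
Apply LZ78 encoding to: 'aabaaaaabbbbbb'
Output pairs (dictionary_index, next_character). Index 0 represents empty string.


LZ78 encoding steps:
Dictionary: {0: ''}
Step 1: w='' (idx 0), next='a' -> output (0, 'a'), add 'a' as idx 1
Step 2: w='a' (idx 1), next='b' -> output (1, 'b'), add 'ab' as idx 2
Step 3: w='a' (idx 1), next='a' -> output (1, 'a'), add 'aa' as idx 3
Step 4: w='aa' (idx 3), next='a' -> output (3, 'a'), add 'aaa' as idx 4
Step 5: w='' (idx 0), next='b' -> output (0, 'b'), add 'b' as idx 5
Step 6: w='b' (idx 5), next='b' -> output (5, 'b'), add 'bb' as idx 6
Step 7: w='bb' (idx 6), next='b' -> output (6, 'b'), add 'bbb' as idx 7


Encoded: [(0, 'a'), (1, 'b'), (1, 'a'), (3, 'a'), (0, 'b'), (5, 'b'), (6, 'b')]


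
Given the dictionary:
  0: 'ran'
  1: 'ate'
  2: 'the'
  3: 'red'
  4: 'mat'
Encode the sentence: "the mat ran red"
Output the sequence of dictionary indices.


Look up each word in the dictionary:
  'the' -> 2
  'mat' -> 4
  'ran' -> 0
  'red' -> 3

Encoded: [2, 4, 0, 3]


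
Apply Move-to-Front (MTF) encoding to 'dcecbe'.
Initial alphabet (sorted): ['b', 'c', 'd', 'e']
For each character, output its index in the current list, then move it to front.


MTF encoding:
'd': index 2 in ['b', 'c', 'd', 'e'] -> ['d', 'b', 'c', 'e']
'c': index 2 in ['d', 'b', 'c', 'e'] -> ['c', 'd', 'b', 'e']
'e': index 3 in ['c', 'd', 'b', 'e'] -> ['e', 'c', 'd', 'b']
'c': index 1 in ['e', 'c', 'd', 'b'] -> ['c', 'e', 'd', 'b']
'b': index 3 in ['c', 'e', 'd', 'b'] -> ['b', 'c', 'e', 'd']
'e': index 2 in ['b', 'c', 'e', 'd'] -> ['e', 'b', 'c', 'd']


Output: [2, 2, 3, 1, 3, 2]


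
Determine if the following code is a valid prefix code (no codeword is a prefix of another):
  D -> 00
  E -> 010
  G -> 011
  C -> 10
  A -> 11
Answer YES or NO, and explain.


Checking each pair (does one codeword prefix another?):
  D='00' vs E='010': no prefix
  D='00' vs G='011': no prefix
  D='00' vs C='10': no prefix
  D='00' vs A='11': no prefix
  E='010' vs D='00': no prefix
  E='010' vs G='011': no prefix
  E='010' vs C='10': no prefix
  E='010' vs A='11': no prefix
  G='011' vs D='00': no prefix
  G='011' vs E='010': no prefix
  G='011' vs C='10': no prefix
  G='011' vs A='11': no prefix
  C='10' vs D='00': no prefix
  C='10' vs E='010': no prefix
  C='10' vs G='011': no prefix
  C='10' vs A='11': no prefix
  A='11' vs D='00': no prefix
  A='11' vs E='010': no prefix
  A='11' vs G='011': no prefix
  A='11' vs C='10': no prefix
No violation found over all pairs.

YES -- this is a valid prefix code. No codeword is a prefix of any other codeword.


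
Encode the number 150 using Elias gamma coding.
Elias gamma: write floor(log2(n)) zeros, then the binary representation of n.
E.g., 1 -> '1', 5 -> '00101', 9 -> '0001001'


num_bits = floor(log2(150)) + 1 = 8
leading_zeros = num_bits - 1 = 7
binary(150) = 10010110

Elias gamma(150) = '0000000' + '10010110' = 000000010010110 (15 bits)


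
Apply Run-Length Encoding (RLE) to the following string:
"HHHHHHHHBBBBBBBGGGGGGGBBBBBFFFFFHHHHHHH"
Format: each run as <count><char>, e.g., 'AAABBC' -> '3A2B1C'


Scanning runs left to right:
  i=0: run of 'H' x 8 -> '8H'
  i=8: run of 'B' x 7 -> '7B'
  i=15: run of 'G' x 7 -> '7G'
  i=22: run of 'B' x 5 -> '5B'
  i=27: run of 'F' x 5 -> '5F'
  i=32: run of 'H' x 7 -> '7H'

RLE = 8H7B7G5B5F7H


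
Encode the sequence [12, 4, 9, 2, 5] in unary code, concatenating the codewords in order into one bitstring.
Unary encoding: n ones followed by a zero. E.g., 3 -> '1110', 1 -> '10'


Encode each number as n ones followed by a terminating 0:
  12 -> 1111111111110 (13 bits)
  4 -> 11110 (5 bits)
  9 -> 1111111110 (10 bits)
  2 -> 110 (3 bits)
  5 -> 111110 (6 bits)
Total length = 13 + 5 + 10 + 3 + 6 = 37 bits.

Unary([12, 4, 9, 2, 5]) = 1111111111110111101111111110110111110 (37 bits)


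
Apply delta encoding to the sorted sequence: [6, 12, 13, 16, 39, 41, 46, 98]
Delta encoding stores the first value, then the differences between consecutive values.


First value: 6
Deltas:
  12 - 6 = 6
  13 - 12 = 1
  16 - 13 = 3
  39 - 16 = 23
  41 - 39 = 2
  46 - 41 = 5
  98 - 46 = 52


Delta encoded: [6, 6, 1, 3, 23, 2, 5, 52]


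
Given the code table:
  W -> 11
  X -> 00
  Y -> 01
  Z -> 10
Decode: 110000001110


Decoding:
11 -> W
00 -> X
00 -> X
00 -> X
11 -> W
10 -> Z


Result: WXXXWZ


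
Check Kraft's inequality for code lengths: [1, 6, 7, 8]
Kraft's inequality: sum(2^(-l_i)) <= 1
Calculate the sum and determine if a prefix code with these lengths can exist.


Sum = 2^(-1) + 2^(-6) + 2^(-7) + 2^(-8)
    = 0.5 + 0.015625 + 0.0078125 + 0.00390625
    = 135/256 = 0.52734375
Since 0.52734375 <= 1, Kraft's inequality IS satisfied.
A prefix code with these lengths CAN exist.

Kraft sum = 0.52734375. Satisfied.


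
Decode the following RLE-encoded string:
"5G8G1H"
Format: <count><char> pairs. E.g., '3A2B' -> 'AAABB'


Expanding each <count><char> pair:
  5G -> 'GGGGG'
  8G -> 'GGGGGGGG'
  1H -> 'H'

Decoded = GGGGGGGGGGGGGH


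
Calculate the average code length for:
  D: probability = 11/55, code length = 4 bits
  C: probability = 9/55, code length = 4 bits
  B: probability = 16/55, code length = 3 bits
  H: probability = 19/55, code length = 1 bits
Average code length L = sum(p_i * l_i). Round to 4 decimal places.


Weighted contributions p_i * l_i:
  D: (11/55) * 4 = 44/55
  C: (9/55) * 4 = 36/55
  B: (16/55) * 3 = 48/55
  H: (19/55) * 1 = 19/55
Sum = (44 + 36 + 48 + 19)/55 = 147/55

L = 147/55 = 2.6727 bits/symbol


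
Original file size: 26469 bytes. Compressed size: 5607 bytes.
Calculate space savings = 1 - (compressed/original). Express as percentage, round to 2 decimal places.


ratio = compressed/original = 5607/26469 = 0.211833
savings = 1 - ratio = 1 - 0.211833 = 0.788167
as a percentage: 0.788167 * 100 = 78.82%

Space savings = 1 - 5607/26469 = 78.82%


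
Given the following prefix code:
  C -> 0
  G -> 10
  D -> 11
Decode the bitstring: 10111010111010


Decoding step by step:
Bits 10 -> G
Bits 11 -> D
Bits 10 -> G
Bits 10 -> G
Bits 11 -> D
Bits 10 -> G
Bits 10 -> G


Decoded message: GDGGDGG


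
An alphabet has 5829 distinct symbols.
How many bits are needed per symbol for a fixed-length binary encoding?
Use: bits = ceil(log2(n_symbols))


log2(5829) = 12.509
Bracket: 2^12 = 4096 < 5829 <= 2^13 = 8192
So ceil(log2(5829)) = 13

bits = ceil(log2(5829)) = ceil(12.509) = 13 bits


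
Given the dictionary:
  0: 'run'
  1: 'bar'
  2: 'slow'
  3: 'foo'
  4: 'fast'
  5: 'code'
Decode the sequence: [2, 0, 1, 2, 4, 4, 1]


Look up each index in the dictionary:
  2 -> 'slow'
  0 -> 'run'
  1 -> 'bar'
  2 -> 'slow'
  4 -> 'fast'
  4 -> 'fast'
  1 -> 'bar'

Decoded: "slow run bar slow fast fast bar"


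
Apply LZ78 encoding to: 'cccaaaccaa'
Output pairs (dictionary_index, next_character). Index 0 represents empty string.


LZ78 encoding steps:
Dictionary: {0: ''}
Step 1: w='' (idx 0), next='c' -> output (0, 'c'), add 'c' as idx 1
Step 2: w='c' (idx 1), next='c' -> output (1, 'c'), add 'cc' as idx 2
Step 3: w='' (idx 0), next='a' -> output (0, 'a'), add 'a' as idx 3
Step 4: w='a' (idx 3), next='a' -> output (3, 'a'), add 'aa' as idx 4
Step 5: w='cc' (idx 2), next='a' -> output (2, 'a'), add 'cca' as idx 5
Step 6: w='a' (idx 3), end of input -> output (3, '')


Encoded: [(0, 'c'), (1, 'c'), (0, 'a'), (3, 'a'), (2, 'a'), (3, '')]


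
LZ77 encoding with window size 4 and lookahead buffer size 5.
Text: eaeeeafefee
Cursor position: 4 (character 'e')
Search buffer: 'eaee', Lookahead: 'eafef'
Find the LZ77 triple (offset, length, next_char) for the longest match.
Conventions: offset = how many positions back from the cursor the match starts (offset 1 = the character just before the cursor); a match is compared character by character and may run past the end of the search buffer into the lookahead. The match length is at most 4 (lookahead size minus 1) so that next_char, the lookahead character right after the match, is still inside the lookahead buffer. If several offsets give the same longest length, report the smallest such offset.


Try each offset into the search buffer:
  offset=1 (pos 3, char 'e'): match length 1
  offset=2 (pos 2, char 'e'): match length 1
  offset=3 (pos 1, char 'a'): match length 0
  offset=4 (pos 0, char 'e'): match length 2
Longest match has length 2 at offset 4.
next_char = character at position 4 + 2 = 6 -> 'f'

Best match: offset=4, length=2 (matching 'ea' starting at position 0)
LZ77 triple: (4, 2, 'f')


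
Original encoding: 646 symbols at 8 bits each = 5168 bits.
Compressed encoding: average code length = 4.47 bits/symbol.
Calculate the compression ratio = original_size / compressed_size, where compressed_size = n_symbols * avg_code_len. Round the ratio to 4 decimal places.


original_size = n_symbols * orig_bits = 646 * 8 = 5168 bits
compressed_size = n_symbols * avg_code_len = 646 * 4.47 = 2887.62 bits
ratio = original_size / compressed_size = 5168 / 2887.62 = 1.7897

Compression ratio = 1.7897


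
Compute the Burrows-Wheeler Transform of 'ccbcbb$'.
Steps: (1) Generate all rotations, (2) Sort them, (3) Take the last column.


Rotations (sorted):
  0: $ccbcbb -> last char: b
  1: b$ccbcb -> last char: b
  2: bb$ccbc -> last char: c
  3: bcbb$cc -> last char: c
  4: cbb$ccb -> last char: b
  5: cbcbb$c -> last char: c
  6: ccbcbb$ -> last char: $


BWT = bbccbc$


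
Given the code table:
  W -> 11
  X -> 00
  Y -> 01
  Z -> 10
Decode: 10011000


Decoding:
10 -> Z
01 -> Y
10 -> Z
00 -> X


Result: ZYZX


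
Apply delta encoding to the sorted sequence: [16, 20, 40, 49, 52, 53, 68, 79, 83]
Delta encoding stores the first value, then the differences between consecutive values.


First value: 16
Deltas:
  20 - 16 = 4
  40 - 20 = 20
  49 - 40 = 9
  52 - 49 = 3
  53 - 52 = 1
  68 - 53 = 15
  79 - 68 = 11
  83 - 79 = 4


Delta encoded: [16, 4, 20, 9, 3, 1, 15, 11, 4]


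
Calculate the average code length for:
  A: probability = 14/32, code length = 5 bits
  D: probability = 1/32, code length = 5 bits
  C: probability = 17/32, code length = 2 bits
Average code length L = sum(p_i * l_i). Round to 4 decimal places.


Weighted contributions p_i * l_i:
  A: (14/32) * 5 = 70/32
  D: (1/32) * 5 = 5/32
  C: (17/32) * 2 = 34/32
Sum = (70 + 5 + 34)/32 = 109/32

L = 109/32 = 3.4063 bits/symbol


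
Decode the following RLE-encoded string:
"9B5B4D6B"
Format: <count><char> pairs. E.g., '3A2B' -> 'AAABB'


Expanding each <count><char> pair:
  9B -> 'BBBBBBBBB'
  5B -> 'BBBBB'
  4D -> 'DDDD'
  6B -> 'BBBBBB'

Decoded = BBBBBBBBBBBBBBDDDDBBBBBB


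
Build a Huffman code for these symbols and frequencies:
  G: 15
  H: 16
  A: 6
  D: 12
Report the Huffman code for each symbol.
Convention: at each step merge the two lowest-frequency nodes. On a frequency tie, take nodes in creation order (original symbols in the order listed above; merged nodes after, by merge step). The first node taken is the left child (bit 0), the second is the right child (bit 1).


Huffman tree construction:
Step 1: Merge A(6) + D(12) = 18
Step 2: Merge G(15) + H(16) = 31
Step 3: Merge (A+D)(18) + (G+H)(31) = 49
Read each symbol's code off the tree from the root (left child = 0, right child = 1).

Codes:
  G: 10 (length 2)
  H: 11 (length 2)
  A: 00 (length 2)
  D: 01 (length 2)
Average code length: 98/49 = 2.0000 bits/symbol


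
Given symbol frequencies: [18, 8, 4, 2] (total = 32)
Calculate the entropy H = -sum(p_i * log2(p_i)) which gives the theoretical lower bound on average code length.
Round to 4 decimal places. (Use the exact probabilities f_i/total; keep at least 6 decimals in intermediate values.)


Per-symbol terms -p_i * log2(p_i) with p_i = f_i/32:
  p = 18/32 = 0.562500: log2(p) = -0.830075, -p*log2(p) = 0.466917
  p = 8/32 = 0.250000: log2(p) = -2.000000, -p*log2(p) = 0.500000
  p = 4/32 = 0.125000: log2(p) = -3.000000, -p*log2(p) = 0.375000
  p = 2/32 = 0.062500: log2(p) = -4.000000, -p*log2(p) = 0.250000
H = 0.466917 + 0.500000 + 0.375000 + 0.250000 = 1.591917

H = 1.5919 bits/symbol


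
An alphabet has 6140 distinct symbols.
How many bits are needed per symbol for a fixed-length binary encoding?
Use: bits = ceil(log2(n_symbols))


log2(6140) = 12.584
Bracket: 2^12 = 4096 < 6140 <= 2^13 = 8192
So ceil(log2(6140)) = 13

bits = ceil(log2(6140)) = ceil(12.584) = 13 bits


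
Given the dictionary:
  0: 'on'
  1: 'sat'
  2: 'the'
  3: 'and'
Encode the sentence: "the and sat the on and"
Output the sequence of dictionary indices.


Look up each word in the dictionary:
  'the' -> 2
  'and' -> 3
  'sat' -> 1
  'the' -> 2
  'on' -> 0
  'and' -> 3

Encoded: [2, 3, 1, 2, 0, 3]


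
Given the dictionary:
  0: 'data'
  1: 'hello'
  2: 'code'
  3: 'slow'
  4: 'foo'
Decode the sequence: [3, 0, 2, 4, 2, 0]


Look up each index in the dictionary:
  3 -> 'slow'
  0 -> 'data'
  2 -> 'code'
  4 -> 'foo'
  2 -> 'code'
  0 -> 'data'

Decoded: "slow data code foo code data"


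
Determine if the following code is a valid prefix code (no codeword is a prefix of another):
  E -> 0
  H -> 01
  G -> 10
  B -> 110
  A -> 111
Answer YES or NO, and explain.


Checking each pair (does one codeword prefix another?):
  E='0' vs H='01': prefix -- VIOLATION

NO -- this is NOT a valid prefix code. E (0) is a prefix of H (01).


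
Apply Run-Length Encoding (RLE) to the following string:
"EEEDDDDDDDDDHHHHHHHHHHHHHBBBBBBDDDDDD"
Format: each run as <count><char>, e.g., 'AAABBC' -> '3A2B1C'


Scanning runs left to right:
  i=0: run of 'E' x 3 -> '3E'
  i=3: run of 'D' x 9 -> '9D'
  i=12: run of 'H' x 13 -> '13H'
  i=25: run of 'B' x 6 -> '6B'
  i=31: run of 'D' x 6 -> '6D'

RLE = 3E9D13H6B6D


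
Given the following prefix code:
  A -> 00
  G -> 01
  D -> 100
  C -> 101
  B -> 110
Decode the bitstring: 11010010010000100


Decoding step by step:
Bits 110 -> B
Bits 100 -> D
Bits 100 -> D
Bits 100 -> D
Bits 00 -> A
Bits 100 -> D


Decoded message: BDDDAD


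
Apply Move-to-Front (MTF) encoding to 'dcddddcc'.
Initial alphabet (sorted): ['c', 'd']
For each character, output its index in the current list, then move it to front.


MTF encoding:
'd': index 1 in ['c', 'd'] -> ['d', 'c']
'c': index 1 in ['d', 'c'] -> ['c', 'd']
'd': index 1 in ['c', 'd'] -> ['d', 'c']
'd': index 0 in ['d', 'c'] -> ['d', 'c']
'd': index 0 in ['d', 'c'] -> ['d', 'c']
'd': index 0 in ['d', 'c'] -> ['d', 'c']
'c': index 1 in ['d', 'c'] -> ['c', 'd']
'c': index 0 in ['c', 'd'] -> ['c', 'd']


Output: [1, 1, 1, 0, 0, 0, 1, 0]


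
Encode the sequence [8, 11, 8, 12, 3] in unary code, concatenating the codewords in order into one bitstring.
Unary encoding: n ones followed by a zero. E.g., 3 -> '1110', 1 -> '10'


Encode each number as n ones followed by a terminating 0:
  8 -> 111111110 (9 bits)
  11 -> 111111111110 (12 bits)
  8 -> 111111110 (9 bits)
  12 -> 1111111111110 (13 bits)
  3 -> 1110 (4 bits)
Total length = 9 + 12 + 9 + 13 + 4 = 47 bits.

Unary([8, 11, 8, 12, 3]) = 11111111011111111111011111111011111111111101110 (47 bits)


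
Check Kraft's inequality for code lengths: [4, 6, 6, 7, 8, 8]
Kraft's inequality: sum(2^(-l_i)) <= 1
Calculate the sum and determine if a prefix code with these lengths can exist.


Sum = 2^(-4) + 2^(-6) + 2^(-6) + 2^(-7) + 2^(-8) + 2^(-8)
    = 0.0625 + 0.015625 + 0.015625 + 0.0078125 + 0.00390625 + 0.00390625
    = 28/256 = 0.109375
Since 0.109375 <= 1, Kraft's inequality IS satisfied.
A prefix code with these lengths CAN exist.

Kraft sum = 0.109375. Satisfied.


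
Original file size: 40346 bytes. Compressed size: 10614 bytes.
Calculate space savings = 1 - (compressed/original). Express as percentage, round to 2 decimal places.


ratio = compressed/original = 10614/40346 = 0.263074
savings = 1 - ratio = 1 - 0.263074 = 0.736926
as a percentage: 0.736926 * 100 = 73.69%

Space savings = 1 - 10614/40346 = 73.69%


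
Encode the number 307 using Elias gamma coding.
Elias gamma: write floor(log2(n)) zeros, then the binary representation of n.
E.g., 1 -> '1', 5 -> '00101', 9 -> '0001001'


num_bits = floor(log2(307)) + 1 = 9
leading_zeros = num_bits - 1 = 8
binary(307) = 100110011

Elias gamma(307) = '00000000' + '100110011' = 00000000100110011 (17 bits)


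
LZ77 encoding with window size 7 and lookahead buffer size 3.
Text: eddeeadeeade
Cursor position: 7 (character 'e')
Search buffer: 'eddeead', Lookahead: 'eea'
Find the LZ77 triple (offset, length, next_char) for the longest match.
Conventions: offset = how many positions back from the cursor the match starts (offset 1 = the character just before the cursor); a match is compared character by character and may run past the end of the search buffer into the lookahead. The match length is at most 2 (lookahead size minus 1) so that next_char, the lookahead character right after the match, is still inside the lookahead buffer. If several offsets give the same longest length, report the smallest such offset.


Try each offset into the search buffer:
  offset=1 (pos 6, char 'd'): match length 0
  offset=2 (pos 5, char 'a'): match length 0
  offset=3 (pos 4, char 'e'): match length 1
  offset=4 (pos 3, char 'e'): match length 2
  offset=5 (pos 2, char 'd'): match length 0
  offset=6 (pos 1, char 'd'): match length 0
  offset=7 (pos 0, char 'e'): match length 1
Longest match has length 2 at offset 4.
next_char = character at position 7 + 2 = 9 -> 'a'

Best match: offset=4, length=2 (matching 'ee' starting at position 3)
LZ77 triple: (4, 2, 'a')


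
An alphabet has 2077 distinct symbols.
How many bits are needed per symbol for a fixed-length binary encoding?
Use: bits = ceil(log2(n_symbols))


log2(2077) = 11.0203
Bracket: 2^11 = 2048 < 2077 <= 2^12 = 4096
So ceil(log2(2077)) = 12

bits = ceil(log2(2077)) = ceil(11.0203) = 12 bits


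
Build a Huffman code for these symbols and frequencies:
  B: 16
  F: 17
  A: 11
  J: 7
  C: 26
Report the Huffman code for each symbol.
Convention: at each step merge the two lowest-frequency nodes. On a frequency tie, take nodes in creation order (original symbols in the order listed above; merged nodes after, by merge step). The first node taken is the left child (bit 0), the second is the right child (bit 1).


Huffman tree construction:
Step 1: Merge J(7) + A(11) = 18
Step 2: Merge B(16) + F(17) = 33
Step 3: Merge (J+A)(18) + C(26) = 44
Step 4: Merge (B+F)(33) + ((J+A)+C)(44) = 77
Read each symbol's code off the tree from the root (left child = 0, right child = 1).

Codes:
  B: 00 (length 2)
  F: 01 (length 2)
  A: 101 (length 3)
  J: 100 (length 3)
  C: 11 (length 2)
Average code length: 172/77 = 2.2338 bits/symbol


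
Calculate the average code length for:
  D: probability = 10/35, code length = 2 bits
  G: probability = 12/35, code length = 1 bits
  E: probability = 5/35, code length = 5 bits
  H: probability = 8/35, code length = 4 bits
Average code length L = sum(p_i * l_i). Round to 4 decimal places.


Weighted contributions p_i * l_i:
  D: (10/35) * 2 = 20/35
  G: (12/35) * 1 = 12/35
  E: (5/35) * 5 = 25/35
  H: (8/35) * 4 = 32/35
Sum = (20 + 12 + 25 + 32)/35 = 89/35

L = 89/35 = 2.5429 bits/symbol


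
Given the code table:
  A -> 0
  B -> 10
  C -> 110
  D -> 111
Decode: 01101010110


Decoding:
0 -> A
110 -> C
10 -> B
10 -> B
110 -> C


Result: ACBBC


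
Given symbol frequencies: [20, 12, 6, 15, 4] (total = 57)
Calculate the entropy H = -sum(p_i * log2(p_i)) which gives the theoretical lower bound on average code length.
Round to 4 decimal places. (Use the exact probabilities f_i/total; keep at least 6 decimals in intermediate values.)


Per-symbol terms -p_i * log2(p_i) with p_i = f_i/57:
  p = 20/57 = 0.350877: log2(p) = -1.510962, -p*log2(p) = 0.530162
  p = 12/57 = 0.210526: log2(p) = -2.247928, -p*log2(p) = 0.473248
  p = 6/57 = 0.105263: log2(p) = -3.247928, -p*log2(p) = 0.341887
  p = 15/57 = 0.263158: log2(p) = -1.925999, -p*log2(p) = 0.506842
  p = 4/57 = 0.070175: log2(p) = -3.832890, -p*log2(p) = 0.268975
H = 0.530162 + 0.473248 + 0.341887 + 0.506842 + 0.268975 = 2.121114

H = 2.1211 bits/symbol


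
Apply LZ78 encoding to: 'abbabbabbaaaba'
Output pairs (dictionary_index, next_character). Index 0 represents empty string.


LZ78 encoding steps:
Dictionary: {0: ''}
Step 1: w='' (idx 0), next='a' -> output (0, 'a'), add 'a' as idx 1
Step 2: w='' (idx 0), next='b' -> output (0, 'b'), add 'b' as idx 2
Step 3: w='b' (idx 2), next='a' -> output (2, 'a'), add 'ba' as idx 3
Step 4: w='b' (idx 2), next='b' -> output (2, 'b'), add 'bb' as idx 4
Step 5: w='a' (idx 1), next='b' -> output (1, 'b'), add 'ab' as idx 5
Step 6: w='ba' (idx 3), next='a' -> output (3, 'a'), add 'baa' as idx 6
Step 7: w='ab' (idx 5), next='a' -> output (5, 'a'), add 'aba' as idx 7


Encoded: [(0, 'a'), (0, 'b'), (2, 'a'), (2, 'b'), (1, 'b'), (3, 'a'), (5, 'a')]


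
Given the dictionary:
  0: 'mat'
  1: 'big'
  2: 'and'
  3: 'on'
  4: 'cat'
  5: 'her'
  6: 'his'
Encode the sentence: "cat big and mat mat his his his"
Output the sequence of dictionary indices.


Look up each word in the dictionary:
  'cat' -> 4
  'big' -> 1
  'and' -> 2
  'mat' -> 0
  'mat' -> 0
  'his' -> 6
  'his' -> 6
  'his' -> 6

Encoded: [4, 1, 2, 0, 0, 6, 6, 6]


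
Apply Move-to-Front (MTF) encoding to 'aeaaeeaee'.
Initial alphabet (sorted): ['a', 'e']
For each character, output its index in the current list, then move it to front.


MTF encoding:
'a': index 0 in ['a', 'e'] -> ['a', 'e']
'e': index 1 in ['a', 'e'] -> ['e', 'a']
'a': index 1 in ['e', 'a'] -> ['a', 'e']
'a': index 0 in ['a', 'e'] -> ['a', 'e']
'e': index 1 in ['a', 'e'] -> ['e', 'a']
'e': index 0 in ['e', 'a'] -> ['e', 'a']
'a': index 1 in ['e', 'a'] -> ['a', 'e']
'e': index 1 in ['a', 'e'] -> ['e', 'a']
'e': index 0 in ['e', 'a'] -> ['e', 'a']


Output: [0, 1, 1, 0, 1, 0, 1, 1, 0]


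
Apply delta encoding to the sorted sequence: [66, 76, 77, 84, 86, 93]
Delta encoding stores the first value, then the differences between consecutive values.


First value: 66
Deltas:
  76 - 66 = 10
  77 - 76 = 1
  84 - 77 = 7
  86 - 84 = 2
  93 - 86 = 7


Delta encoded: [66, 10, 1, 7, 2, 7]


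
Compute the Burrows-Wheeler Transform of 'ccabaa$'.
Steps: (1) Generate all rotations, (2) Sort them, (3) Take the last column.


Rotations (sorted):
  0: $ccabaa -> last char: a
  1: a$ccaba -> last char: a
  2: aa$ccab -> last char: b
  3: abaa$cc -> last char: c
  4: baa$cca -> last char: a
  5: cabaa$c -> last char: c
  6: ccabaa$ -> last char: $


BWT = aabcac$


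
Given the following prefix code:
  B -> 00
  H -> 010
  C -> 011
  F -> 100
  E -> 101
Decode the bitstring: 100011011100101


Decoding step by step:
Bits 100 -> F
Bits 011 -> C
Bits 011 -> C
Bits 100 -> F
Bits 101 -> E


Decoded message: FCCFE


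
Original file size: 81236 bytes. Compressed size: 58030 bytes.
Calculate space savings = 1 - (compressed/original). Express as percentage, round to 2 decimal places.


ratio = compressed/original = 58030/81236 = 0.714338
savings = 1 - ratio = 1 - 0.714338 = 0.285662
as a percentage: 0.285662 * 100 = 28.57%

Space savings = 1 - 58030/81236 = 28.57%


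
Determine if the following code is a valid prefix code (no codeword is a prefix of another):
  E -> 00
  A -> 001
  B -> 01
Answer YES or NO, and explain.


Checking each pair (does one codeword prefix another?):
  E='00' vs A='001': prefix -- VIOLATION

NO -- this is NOT a valid prefix code. E (00) is a prefix of A (001).


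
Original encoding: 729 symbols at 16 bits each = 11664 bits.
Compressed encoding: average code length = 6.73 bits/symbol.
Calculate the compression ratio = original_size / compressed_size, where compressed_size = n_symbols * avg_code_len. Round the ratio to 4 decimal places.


original_size = n_symbols * orig_bits = 729 * 16 = 11664 bits
compressed_size = n_symbols * avg_code_len = 729 * 6.73 = 4906.17 bits
ratio = original_size / compressed_size = 11664 / 4906.17 = 2.3774

Compression ratio = 2.3774


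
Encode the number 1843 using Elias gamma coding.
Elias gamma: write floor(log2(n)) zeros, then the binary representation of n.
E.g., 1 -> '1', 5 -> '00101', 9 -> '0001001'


num_bits = floor(log2(1843)) + 1 = 11
leading_zeros = num_bits - 1 = 10
binary(1843) = 11100110011

Elias gamma(1843) = '0000000000' + '11100110011' = 000000000011100110011 (21 bits)


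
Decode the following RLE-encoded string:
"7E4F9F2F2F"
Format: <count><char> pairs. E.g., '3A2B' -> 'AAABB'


Expanding each <count><char> pair:
  7E -> 'EEEEEEE'
  4F -> 'FFFF'
  9F -> 'FFFFFFFFF'
  2F -> 'FF'
  2F -> 'FF'

Decoded = EEEEEEEFFFFFFFFFFFFFFFFF


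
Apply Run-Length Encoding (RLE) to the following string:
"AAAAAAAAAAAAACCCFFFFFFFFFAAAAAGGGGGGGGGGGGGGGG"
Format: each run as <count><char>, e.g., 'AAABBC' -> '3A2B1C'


Scanning runs left to right:
  i=0: run of 'A' x 13 -> '13A'
  i=13: run of 'C' x 3 -> '3C'
  i=16: run of 'F' x 9 -> '9F'
  i=25: run of 'A' x 5 -> '5A'
  i=30: run of 'G' x 16 -> '16G'

RLE = 13A3C9F5A16G


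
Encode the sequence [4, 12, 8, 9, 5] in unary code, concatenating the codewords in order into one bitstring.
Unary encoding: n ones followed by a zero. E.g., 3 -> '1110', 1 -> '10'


Encode each number as n ones followed by a terminating 0:
  4 -> 11110 (5 bits)
  12 -> 1111111111110 (13 bits)
  8 -> 111111110 (9 bits)
  9 -> 1111111110 (10 bits)
  5 -> 111110 (6 bits)
Total length = 5 + 13 + 9 + 10 + 6 = 43 bits.

Unary([4, 12, 8, 9, 5]) = 1111011111111111101111111101111111110111110 (43 bits)


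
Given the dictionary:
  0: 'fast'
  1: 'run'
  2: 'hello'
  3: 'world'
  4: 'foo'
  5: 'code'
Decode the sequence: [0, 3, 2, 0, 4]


Look up each index in the dictionary:
  0 -> 'fast'
  3 -> 'world'
  2 -> 'hello'
  0 -> 'fast'
  4 -> 'foo'

Decoded: "fast world hello fast foo"


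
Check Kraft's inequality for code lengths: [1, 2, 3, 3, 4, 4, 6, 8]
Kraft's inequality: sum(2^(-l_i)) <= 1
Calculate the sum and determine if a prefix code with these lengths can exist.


Sum = 2^(-1) + 2^(-2) + 2^(-3) + 2^(-3) + 2^(-4) + 2^(-4) + 2^(-6) + 2^(-8)
    = 0.5 + 0.25 + 0.125 + 0.125 + 0.0625 + 0.0625 + 0.015625 + 0.00390625
    = 293/256 = 1.14453125
Since 1.14453125 > 1, Kraft's inequality is NOT satisfied.
A prefix code with these lengths CANNOT exist.

Kraft sum = 1.14453125. Not satisfied.


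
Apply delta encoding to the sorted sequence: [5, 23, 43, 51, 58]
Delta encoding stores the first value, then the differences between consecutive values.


First value: 5
Deltas:
  23 - 5 = 18
  43 - 23 = 20
  51 - 43 = 8
  58 - 51 = 7


Delta encoded: [5, 18, 20, 8, 7]


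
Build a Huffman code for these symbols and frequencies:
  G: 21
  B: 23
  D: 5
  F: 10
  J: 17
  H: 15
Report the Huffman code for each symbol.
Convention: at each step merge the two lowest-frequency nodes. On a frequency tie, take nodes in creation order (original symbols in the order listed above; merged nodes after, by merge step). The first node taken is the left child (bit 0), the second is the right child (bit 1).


Huffman tree construction:
Step 1: Merge D(5) + F(10) = 15
Step 2: Merge H(15) + (D+F)(15) = 30
Step 3: Merge J(17) + G(21) = 38
Step 4: Merge B(23) + (H+(D+F))(30) = 53
Step 5: Merge (J+G)(38) + (B+(H+(D+F)))(53) = 91
Read each symbol's code off the tree from the root (left child = 0, right child = 1).

Codes:
  G: 01 (length 2)
  B: 10 (length 2)
  D: 1110 (length 4)
  F: 1111 (length 4)
  J: 00 (length 2)
  H: 110 (length 3)
Average code length: 227/91 = 2.4945 bits/symbol


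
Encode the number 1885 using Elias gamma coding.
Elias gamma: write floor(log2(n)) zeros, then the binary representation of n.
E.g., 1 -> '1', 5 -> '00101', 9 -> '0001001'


num_bits = floor(log2(1885)) + 1 = 11
leading_zeros = num_bits - 1 = 10
binary(1885) = 11101011101

Elias gamma(1885) = '0000000000' + '11101011101' = 000000000011101011101 (21 bits)


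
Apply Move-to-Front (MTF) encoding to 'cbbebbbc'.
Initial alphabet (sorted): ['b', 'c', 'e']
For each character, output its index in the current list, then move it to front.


MTF encoding:
'c': index 1 in ['b', 'c', 'e'] -> ['c', 'b', 'e']
'b': index 1 in ['c', 'b', 'e'] -> ['b', 'c', 'e']
'b': index 0 in ['b', 'c', 'e'] -> ['b', 'c', 'e']
'e': index 2 in ['b', 'c', 'e'] -> ['e', 'b', 'c']
'b': index 1 in ['e', 'b', 'c'] -> ['b', 'e', 'c']
'b': index 0 in ['b', 'e', 'c'] -> ['b', 'e', 'c']
'b': index 0 in ['b', 'e', 'c'] -> ['b', 'e', 'c']
'c': index 2 in ['b', 'e', 'c'] -> ['c', 'b', 'e']


Output: [1, 1, 0, 2, 1, 0, 0, 2]


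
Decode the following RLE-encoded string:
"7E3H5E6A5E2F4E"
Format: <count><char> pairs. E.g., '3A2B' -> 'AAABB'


Expanding each <count><char> pair:
  7E -> 'EEEEEEE'
  3H -> 'HHH'
  5E -> 'EEEEE'
  6A -> 'AAAAAA'
  5E -> 'EEEEE'
  2F -> 'FF'
  4E -> 'EEEE'

Decoded = EEEEEEEHHHEEEEEAAAAAAEEEEEFFEEEE


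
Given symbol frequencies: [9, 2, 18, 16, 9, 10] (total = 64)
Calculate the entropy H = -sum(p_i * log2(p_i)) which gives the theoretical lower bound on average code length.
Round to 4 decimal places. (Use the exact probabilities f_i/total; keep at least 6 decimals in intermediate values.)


Per-symbol terms -p_i * log2(p_i) with p_i = f_i/64:
  p = 9/64 = 0.140625: log2(p) = -2.830075, -p*log2(p) = 0.397979
  p = 2/64 = 0.031250: log2(p) = -5.000000, -p*log2(p) = 0.156250
  p = 18/64 = 0.281250: log2(p) = -1.830075, -p*log2(p) = 0.514709
  p = 16/64 = 0.250000: log2(p) = -2.000000, -p*log2(p) = 0.500000
  p = 9/64 = 0.140625: log2(p) = -2.830075, -p*log2(p) = 0.397979
  p = 10/64 = 0.156250: log2(p) = -2.678072, -p*log2(p) = 0.418449
H = 0.397979 + 0.156250 + 0.514709 + 0.500000 + 0.397979 + 0.418449 = 2.385366

H = 2.3854 bits/symbol


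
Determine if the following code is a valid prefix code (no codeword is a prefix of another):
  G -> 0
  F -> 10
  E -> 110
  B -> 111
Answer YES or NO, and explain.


Checking each pair (does one codeword prefix another?):
  G='0' vs F='10': no prefix
  G='0' vs E='110': no prefix
  G='0' vs B='111': no prefix
  F='10' vs G='0': no prefix
  F='10' vs E='110': no prefix
  F='10' vs B='111': no prefix
  E='110' vs G='0': no prefix
  E='110' vs F='10': no prefix
  E='110' vs B='111': no prefix
  B='111' vs G='0': no prefix
  B='111' vs F='10': no prefix
  B='111' vs E='110': no prefix
No violation found over all pairs.

YES -- this is a valid prefix code. No codeword is a prefix of any other codeword.
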